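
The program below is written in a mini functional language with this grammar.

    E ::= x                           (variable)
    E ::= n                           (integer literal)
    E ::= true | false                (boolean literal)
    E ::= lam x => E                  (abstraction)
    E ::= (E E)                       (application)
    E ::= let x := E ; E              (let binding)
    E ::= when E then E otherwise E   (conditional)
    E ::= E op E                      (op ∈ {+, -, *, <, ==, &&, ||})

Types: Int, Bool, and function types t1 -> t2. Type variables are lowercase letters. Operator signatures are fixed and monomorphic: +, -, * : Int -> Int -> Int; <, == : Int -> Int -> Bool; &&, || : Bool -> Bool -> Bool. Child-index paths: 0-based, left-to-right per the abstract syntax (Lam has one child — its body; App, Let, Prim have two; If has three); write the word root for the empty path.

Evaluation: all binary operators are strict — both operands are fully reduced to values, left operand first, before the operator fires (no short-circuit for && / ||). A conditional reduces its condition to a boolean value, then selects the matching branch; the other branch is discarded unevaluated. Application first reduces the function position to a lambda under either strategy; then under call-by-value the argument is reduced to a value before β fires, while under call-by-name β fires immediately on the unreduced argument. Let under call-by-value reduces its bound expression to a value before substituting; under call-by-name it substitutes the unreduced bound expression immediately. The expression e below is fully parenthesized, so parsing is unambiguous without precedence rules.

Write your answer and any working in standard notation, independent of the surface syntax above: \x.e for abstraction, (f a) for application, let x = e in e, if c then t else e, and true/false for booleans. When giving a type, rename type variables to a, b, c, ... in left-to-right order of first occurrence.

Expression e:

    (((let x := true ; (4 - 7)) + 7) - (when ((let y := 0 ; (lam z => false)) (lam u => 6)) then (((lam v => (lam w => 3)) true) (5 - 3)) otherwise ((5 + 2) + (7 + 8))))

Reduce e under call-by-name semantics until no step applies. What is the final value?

Answer: -18

Trace:
step 0: (((let x = true in (4 - 7)) + 7) - (if ((let y = 0 in (\z.false)) (\u.6)) then (((\v.(\w.3)) true) (5 - 3)) else ((5 + 2) + (7 + 8))))
step 1: [let@0.0] (((4 - 7) + 7) - (if ((let y = 0 in (\z.false)) (\u.6)) then (((\v.(\w.3)) true) (5 - 3)) else ((5 + 2) + (7 + 8))))
step 2: [delta@0.0] ((-3 + 7) - (if ((let y = 0 in (\z.false)) (\u.6)) then (((\v.(\w.3)) true) (5 - 3)) else ((5 + 2) + (7 + 8))))
step 3: [delta@0] (4 - (if ((let y = 0 in (\z.false)) (\u.6)) then (((\v.(\w.3)) true) (5 - 3)) else ((5 + 2) + (7 + 8))))
step 4: [let@1.0.0] (4 - (if ((\z.false) (\u.6)) then (((\v.(\w.3)) true) (5 - 3)) else ((5 + 2) + (7 + 8))))
step 5: [beta@1.0] (4 - (if false then (((\v.(\w.3)) true) (5 - 3)) else ((5 + 2) + (7 + 8))))
step 6: [if@1] (4 - ((5 + 2) + (7 + 8)))
step 7: [delta@1.0] (4 - (7 + (7 + 8)))
step 8: [delta@1.1] (4 - (7 + 15))
step 9: [delta@1] (4 - 22)
step 10: [delta@root] -18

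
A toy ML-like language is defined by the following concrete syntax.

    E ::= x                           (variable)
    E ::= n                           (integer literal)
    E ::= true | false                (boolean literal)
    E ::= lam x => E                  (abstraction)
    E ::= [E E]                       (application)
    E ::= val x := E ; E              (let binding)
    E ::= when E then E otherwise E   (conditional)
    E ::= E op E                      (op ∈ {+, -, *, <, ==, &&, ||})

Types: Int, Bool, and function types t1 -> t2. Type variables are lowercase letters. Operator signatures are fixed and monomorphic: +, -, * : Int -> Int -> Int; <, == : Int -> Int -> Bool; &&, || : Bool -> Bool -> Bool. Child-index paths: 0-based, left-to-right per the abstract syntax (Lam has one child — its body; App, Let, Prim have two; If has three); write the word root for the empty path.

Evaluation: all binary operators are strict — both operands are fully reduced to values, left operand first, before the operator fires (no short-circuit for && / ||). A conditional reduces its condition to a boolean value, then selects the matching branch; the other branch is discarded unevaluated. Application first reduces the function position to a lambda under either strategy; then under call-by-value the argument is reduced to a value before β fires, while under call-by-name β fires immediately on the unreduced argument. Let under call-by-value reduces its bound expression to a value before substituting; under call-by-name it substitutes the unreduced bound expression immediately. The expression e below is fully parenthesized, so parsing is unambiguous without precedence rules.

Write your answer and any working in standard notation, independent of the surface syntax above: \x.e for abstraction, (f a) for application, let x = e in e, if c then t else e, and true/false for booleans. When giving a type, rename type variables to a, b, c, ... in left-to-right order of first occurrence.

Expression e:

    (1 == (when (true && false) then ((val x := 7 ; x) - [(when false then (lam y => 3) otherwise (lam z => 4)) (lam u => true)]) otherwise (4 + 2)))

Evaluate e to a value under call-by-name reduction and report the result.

Answer: false

Trace:
step 0: (1 == (if (true && false) then ((let x = 7 in x) - ((if false then (\y.3) else (\z.4)) (\u.true))) else (4 + 2)))
step 1: [delta@1.0] (1 == (if false then ((let x = 7 in x) - ((if false then (\y.3) else (\z.4)) (\u.true))) else (4 + 2)))
step 2: [if@1] (1 == (4 + 2))
step 3: [delta@1] (1 == 6)
step 4: [delta@root] false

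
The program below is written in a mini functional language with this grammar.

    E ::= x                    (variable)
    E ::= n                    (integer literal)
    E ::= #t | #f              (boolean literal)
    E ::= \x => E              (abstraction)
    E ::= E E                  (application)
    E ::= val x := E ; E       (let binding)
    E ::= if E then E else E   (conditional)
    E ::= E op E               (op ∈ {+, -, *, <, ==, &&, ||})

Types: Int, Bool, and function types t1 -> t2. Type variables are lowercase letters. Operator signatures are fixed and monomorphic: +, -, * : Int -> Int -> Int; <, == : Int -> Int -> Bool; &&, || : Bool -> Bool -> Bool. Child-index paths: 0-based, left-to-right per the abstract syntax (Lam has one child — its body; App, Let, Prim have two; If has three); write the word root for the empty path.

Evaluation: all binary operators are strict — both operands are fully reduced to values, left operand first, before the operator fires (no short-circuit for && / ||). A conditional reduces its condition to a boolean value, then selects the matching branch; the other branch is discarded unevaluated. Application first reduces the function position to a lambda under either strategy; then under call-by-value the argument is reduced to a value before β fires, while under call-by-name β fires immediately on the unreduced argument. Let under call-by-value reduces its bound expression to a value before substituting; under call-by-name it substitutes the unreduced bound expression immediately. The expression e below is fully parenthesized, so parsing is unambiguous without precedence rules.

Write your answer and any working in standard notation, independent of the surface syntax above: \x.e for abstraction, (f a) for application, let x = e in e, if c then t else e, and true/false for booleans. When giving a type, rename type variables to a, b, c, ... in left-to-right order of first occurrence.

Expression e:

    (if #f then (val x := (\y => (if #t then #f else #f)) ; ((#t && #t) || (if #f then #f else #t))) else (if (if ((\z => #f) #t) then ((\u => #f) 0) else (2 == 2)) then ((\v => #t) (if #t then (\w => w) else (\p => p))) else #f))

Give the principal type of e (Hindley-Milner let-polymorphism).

Derivation:
  unify Bool ~ Bool
  unify Bool ~ Bool
  unify Bool ~ Bool
\y._ : a -> Bool
let x : forall. a -> Bool
  unify Bool ~ Bool
  unify Bool ~ Bool
  unify Bool ~ Bool
  unify Bool ~ Bool
  unify Bool ~ Bool
  unify Bool ~ Bool
\z._ : b -> Bool
  unify b -> Bool ~ Bool -> c
  unify b ~ Bool
  unify Bool ~ c
_ _ : Bool
  unify Bool ~ Bool
\u._ : d -> Bool
  unify d -> Bool ~ Int -> e
  unify d ~ Int
  unify Bool ~ e
_ _ : Bool
  unify Int ~ Int
  unify Int ~ Int
  unify Bool ~ Bool
  unify Bool ~ Bool
\v._ : f -> Bool
  unify Bool ~ Bool
w : g
\w._ : g -> g
p : h
\p._ : h -> h
  unify g -> g ~ h -> h
  unify g ~ h
  unify h ~ h
  unify f -> Bool ~ (h -> h) -> i
  unify f ~ h -> h
  unify Bool ~ i
_ _ : Bool
  unify Bool ~ Bool
  unify Bool ~ Bool

Answer: Bool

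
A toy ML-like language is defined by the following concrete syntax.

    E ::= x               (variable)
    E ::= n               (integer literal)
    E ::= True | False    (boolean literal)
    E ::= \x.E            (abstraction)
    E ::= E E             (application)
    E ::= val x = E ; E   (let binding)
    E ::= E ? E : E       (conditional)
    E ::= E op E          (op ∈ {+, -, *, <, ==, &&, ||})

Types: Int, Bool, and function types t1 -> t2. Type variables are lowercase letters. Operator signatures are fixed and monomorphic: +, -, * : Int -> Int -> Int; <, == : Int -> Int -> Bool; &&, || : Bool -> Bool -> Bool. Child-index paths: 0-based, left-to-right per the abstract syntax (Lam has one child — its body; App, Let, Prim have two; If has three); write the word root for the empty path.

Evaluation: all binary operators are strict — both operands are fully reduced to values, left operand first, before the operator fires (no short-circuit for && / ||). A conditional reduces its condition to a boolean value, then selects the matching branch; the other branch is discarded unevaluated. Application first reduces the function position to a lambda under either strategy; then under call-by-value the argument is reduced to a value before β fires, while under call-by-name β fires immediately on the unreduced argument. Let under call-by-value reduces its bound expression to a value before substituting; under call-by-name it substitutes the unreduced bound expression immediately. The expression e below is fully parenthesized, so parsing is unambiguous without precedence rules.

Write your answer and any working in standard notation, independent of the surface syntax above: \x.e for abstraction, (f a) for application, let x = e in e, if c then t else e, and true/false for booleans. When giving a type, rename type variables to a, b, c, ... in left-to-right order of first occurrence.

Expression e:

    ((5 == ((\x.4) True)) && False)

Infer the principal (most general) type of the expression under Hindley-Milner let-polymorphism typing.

Trace:
  unify Int ~ Int
\x._ : a -> Int
  unify a -> Int ~ Bool -> b
  unify a ~ Bool
  unify Int ~ b
_ _ : Int
  unify Int ~ Int
  unify Bool ~ Bool
  unify Bool ~ Bool

Answer: Bool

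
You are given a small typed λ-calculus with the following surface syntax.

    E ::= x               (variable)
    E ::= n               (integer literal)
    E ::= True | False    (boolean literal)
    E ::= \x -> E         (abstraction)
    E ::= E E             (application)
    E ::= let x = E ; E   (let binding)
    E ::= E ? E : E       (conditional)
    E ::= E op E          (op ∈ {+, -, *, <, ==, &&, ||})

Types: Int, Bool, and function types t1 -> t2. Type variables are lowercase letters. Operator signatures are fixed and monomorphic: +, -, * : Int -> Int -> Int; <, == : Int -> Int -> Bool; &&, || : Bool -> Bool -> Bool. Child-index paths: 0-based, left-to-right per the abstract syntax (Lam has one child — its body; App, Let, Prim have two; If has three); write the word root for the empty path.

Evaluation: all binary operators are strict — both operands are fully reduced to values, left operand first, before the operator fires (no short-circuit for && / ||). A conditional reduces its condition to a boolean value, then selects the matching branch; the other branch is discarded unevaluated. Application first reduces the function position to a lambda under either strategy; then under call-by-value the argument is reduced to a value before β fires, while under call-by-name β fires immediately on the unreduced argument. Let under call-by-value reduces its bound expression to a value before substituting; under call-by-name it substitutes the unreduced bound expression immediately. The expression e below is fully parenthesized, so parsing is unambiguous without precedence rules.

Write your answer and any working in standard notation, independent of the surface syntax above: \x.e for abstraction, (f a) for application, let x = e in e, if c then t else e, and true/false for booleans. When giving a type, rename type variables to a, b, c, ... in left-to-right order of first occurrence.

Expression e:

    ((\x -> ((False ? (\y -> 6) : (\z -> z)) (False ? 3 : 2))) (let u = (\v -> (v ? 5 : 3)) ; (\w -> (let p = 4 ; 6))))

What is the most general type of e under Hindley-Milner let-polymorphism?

Answer: Int

Working:
  unify Bool ~ Bool
\y._ : b -> Int
z : c
\z._ : c -> c
  unify b -> Int ~ c -> c
  unify b ~ c
  unify Int ~ c
  unify Bool ~ Bool
  unify Int ~ Int
  unify Int -> Int ~ Int -> d
  unify Int ~ Int
  unify Int ~ d
_ _ : Int
\x._ : a -> Int
v : e
  unify e ~ Bool
  unify Int ~ Int
\v._ : Bool -> Int
let u : Bool -> Int
let p : Int
\w._ : f -> Int
  unify a -> Int ~ (f -> Int) -> g
  unify a ~ f -> Int
  unify Int ~ g
_ _ : Int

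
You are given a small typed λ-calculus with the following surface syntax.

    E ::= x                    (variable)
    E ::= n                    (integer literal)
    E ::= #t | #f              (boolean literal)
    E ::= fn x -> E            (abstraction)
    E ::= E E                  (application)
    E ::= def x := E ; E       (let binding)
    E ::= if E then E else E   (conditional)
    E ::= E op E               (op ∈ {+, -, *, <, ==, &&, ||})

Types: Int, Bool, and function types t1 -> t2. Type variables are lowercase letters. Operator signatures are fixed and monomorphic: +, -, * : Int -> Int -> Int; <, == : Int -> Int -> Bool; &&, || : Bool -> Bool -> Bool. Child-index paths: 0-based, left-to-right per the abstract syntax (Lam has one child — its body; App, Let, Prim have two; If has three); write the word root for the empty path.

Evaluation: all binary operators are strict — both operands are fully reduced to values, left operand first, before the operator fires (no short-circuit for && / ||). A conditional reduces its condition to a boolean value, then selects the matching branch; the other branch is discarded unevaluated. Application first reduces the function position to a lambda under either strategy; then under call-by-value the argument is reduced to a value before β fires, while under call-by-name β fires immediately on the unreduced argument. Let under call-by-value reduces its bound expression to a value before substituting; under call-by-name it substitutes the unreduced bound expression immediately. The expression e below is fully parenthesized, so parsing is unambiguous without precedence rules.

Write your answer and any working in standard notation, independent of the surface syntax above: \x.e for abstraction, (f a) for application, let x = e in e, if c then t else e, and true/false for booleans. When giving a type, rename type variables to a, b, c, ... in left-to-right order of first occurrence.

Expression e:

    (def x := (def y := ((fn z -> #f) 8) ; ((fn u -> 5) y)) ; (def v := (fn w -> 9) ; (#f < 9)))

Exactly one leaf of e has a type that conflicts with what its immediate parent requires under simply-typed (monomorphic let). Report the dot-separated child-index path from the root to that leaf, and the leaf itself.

Trace:
\z._ : a -> Bool
  unify a -> Bool ~ Int -> b
  unify a ~ Int
  unify Bool ~ b
_ _ : Bool
let y : Bool
\u._ : c -> Int
y : Bool
  unify c -> Int ~ Bool -> d
  unify c ~ Bool
  unify Int ~ d
_ _ : Int
let x : Int
\w._ : e -> Int
let v : e -> Int
  unify Bool ~ Int
  FAIL: mismatch Bool ~ Int

Answer: 1.1.0 : false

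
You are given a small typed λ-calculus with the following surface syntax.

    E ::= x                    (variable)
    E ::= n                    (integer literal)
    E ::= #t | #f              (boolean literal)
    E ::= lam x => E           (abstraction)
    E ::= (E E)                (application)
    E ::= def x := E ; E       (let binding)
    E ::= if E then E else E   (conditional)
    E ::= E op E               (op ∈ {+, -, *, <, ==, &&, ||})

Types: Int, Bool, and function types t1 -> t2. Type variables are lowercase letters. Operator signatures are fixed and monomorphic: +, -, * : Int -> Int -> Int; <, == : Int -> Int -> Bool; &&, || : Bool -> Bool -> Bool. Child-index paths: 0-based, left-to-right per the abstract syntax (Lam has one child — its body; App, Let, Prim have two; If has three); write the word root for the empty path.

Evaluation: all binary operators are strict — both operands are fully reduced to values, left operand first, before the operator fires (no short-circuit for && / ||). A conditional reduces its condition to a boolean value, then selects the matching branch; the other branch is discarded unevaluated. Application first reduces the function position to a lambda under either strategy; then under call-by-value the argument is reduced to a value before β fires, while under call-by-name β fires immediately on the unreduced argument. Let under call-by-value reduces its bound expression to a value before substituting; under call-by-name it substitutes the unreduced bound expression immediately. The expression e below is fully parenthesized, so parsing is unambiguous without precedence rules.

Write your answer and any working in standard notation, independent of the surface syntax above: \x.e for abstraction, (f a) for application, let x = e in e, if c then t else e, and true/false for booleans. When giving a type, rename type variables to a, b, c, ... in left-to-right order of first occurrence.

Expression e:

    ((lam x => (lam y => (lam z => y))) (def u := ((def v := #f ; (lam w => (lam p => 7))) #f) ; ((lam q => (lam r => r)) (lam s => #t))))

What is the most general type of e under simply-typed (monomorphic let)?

Answer: a -> b -> a

Trace:
y : b
\z._ : c -> b
\y._ : b -> c -> b
\x._ : a -> b -> c -> b
let v : Bool
\p._ : e -> Int
\w._ : d -> e -> Int
  unify d -> e -> Int ~ Bool -> f
  unify d ~ Bool
  unify e -> Int ~ f
_ _ : e -> Int
let u : e -> Int
r : h
\r._ : h -> h
\q._ : g -> h -> h
\s._ : i -> Bool
  unify g -> h -> h ~ (i -> Bool) -> j
  unify g ~ i -> Bool
  unify h -> h ~ j
_ _ : h -> h
  unify a -> b -> c -> b ~ (h -> h) -> k
  unify a ~ h -> h
  unify b -> c -> b ~ k
_ _ : b -> c -> b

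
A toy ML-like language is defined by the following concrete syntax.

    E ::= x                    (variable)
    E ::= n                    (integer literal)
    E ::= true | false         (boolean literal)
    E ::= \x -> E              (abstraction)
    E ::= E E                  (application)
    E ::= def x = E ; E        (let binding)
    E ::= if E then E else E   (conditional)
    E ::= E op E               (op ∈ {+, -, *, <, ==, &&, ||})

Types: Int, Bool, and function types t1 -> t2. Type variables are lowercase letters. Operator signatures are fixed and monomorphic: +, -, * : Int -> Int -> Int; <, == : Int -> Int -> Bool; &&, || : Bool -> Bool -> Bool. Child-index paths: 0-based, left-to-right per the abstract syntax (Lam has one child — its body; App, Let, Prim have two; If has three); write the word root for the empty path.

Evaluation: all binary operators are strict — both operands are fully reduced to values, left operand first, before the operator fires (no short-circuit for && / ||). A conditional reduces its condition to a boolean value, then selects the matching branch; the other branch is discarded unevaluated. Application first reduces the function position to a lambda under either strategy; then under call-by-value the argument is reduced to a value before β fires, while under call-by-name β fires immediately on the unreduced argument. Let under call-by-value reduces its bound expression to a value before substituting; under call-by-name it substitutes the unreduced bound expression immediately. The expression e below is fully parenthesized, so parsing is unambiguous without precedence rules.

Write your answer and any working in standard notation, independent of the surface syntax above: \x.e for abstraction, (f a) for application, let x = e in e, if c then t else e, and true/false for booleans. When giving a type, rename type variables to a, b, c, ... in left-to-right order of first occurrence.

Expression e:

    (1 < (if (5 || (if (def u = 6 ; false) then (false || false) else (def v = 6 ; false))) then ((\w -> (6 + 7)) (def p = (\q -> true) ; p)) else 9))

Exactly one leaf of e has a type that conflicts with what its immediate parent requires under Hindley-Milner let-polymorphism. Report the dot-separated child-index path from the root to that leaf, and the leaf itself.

Working:
  unify Int ~ Int
  unify Int ~ Bool
  FAIL: mismatch Int ~ Bool

Answer: 1.0.0 : 5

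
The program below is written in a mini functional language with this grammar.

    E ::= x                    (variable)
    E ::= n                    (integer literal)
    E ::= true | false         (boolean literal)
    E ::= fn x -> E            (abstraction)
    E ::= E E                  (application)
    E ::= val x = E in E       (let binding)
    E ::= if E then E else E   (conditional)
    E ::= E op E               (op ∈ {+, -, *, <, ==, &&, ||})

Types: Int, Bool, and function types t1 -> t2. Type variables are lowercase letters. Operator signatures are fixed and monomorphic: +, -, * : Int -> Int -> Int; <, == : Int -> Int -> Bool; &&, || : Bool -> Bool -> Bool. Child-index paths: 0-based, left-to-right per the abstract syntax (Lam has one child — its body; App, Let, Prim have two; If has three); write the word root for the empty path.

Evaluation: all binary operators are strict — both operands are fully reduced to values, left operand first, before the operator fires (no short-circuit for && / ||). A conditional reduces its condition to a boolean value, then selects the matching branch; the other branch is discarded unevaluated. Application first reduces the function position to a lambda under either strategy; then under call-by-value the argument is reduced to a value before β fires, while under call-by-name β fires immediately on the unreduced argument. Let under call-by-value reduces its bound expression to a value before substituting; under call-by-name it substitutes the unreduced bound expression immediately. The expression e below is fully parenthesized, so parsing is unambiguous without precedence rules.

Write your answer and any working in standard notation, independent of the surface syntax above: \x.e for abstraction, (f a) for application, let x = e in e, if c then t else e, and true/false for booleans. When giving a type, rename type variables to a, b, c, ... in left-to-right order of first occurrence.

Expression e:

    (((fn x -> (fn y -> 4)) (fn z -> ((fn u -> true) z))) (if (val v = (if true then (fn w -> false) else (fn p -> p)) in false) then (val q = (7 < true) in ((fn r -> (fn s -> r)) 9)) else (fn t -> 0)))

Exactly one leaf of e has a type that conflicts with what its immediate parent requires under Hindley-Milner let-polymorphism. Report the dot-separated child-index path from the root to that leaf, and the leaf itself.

Trace:
\y._ : b -> Int
\x._ : a -> b -> Int
\u._ : d -> Bool
z : c
  unify d -> Bool ~ c -> e
  unify d ~ c
  unify Bool ~ e
_ _ : Bool
\z._ : c -> Bool
  unify a -> b -> Int ~ (c -> Bool) -> f
  unify a ~ c -> Bool
  unify b -> Int ~ f
_ _ : b -> Int
  unify Bool ~ Bool
\w._ : g -> Bool
p : h
\p._ : h -> h
  unify g -> Bool ~ h -> h
  unify g ~ h
  unify Bool ~ h
let v : Bool -> Bool
  unify Bool ~ Bool
  unify Int ~ Int
  unify Bool ~ Int
  FAIL: mismatch Bool ~ Int

Answer: 1.1.0.1 : true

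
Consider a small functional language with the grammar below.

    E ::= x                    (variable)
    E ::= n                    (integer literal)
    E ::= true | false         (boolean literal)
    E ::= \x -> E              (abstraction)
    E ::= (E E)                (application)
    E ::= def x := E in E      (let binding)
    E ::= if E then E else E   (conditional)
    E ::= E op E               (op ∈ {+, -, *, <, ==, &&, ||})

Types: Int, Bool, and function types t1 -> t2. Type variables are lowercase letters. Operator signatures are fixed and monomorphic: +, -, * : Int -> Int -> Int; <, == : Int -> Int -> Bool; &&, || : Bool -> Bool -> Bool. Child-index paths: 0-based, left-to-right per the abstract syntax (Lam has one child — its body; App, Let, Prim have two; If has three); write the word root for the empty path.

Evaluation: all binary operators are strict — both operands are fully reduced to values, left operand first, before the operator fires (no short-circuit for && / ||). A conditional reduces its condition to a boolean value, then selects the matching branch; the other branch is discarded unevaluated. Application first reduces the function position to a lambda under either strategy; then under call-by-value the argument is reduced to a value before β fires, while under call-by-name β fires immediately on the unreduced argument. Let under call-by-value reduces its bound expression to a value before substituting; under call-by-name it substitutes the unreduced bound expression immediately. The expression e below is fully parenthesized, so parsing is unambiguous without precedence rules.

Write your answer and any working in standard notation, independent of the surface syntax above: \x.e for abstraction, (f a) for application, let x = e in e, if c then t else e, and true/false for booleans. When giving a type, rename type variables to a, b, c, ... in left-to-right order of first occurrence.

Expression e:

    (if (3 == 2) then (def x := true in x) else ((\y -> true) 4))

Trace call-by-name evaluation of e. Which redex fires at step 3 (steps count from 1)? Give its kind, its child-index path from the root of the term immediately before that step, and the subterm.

Derivation:
step 0: (if (3 == 2) then (let x = true in x) else ((\y.true) 4))
step 1: [delta@0] (if false then (let x = true in x) else ((\y.true) 4))
step 2: [if@root] ((\y.true) 4)
step 3: [beta@root] true

Answer: beta at root : ((\y.true) 4)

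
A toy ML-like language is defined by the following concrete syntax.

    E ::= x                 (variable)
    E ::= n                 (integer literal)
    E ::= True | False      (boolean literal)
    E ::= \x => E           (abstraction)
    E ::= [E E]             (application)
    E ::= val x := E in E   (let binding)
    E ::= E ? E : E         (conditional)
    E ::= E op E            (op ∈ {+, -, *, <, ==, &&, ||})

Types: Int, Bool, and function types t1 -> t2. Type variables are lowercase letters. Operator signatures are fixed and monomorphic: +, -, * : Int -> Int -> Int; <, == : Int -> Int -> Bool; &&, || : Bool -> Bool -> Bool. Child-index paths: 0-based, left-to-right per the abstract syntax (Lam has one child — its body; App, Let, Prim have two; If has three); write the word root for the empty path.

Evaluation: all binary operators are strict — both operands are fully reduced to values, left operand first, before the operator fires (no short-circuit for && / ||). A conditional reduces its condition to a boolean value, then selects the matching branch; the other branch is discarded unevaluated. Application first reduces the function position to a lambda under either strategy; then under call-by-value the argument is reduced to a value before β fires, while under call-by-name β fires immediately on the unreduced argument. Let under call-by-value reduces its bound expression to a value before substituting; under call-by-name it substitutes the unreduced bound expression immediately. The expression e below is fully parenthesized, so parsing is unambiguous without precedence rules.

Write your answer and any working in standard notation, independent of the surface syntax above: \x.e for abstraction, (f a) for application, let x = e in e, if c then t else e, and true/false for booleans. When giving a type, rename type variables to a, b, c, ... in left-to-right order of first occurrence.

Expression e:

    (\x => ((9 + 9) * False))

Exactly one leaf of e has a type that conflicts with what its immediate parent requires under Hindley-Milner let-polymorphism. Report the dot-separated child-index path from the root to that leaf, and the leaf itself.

Answer: 0.1 : false

Working:
  unify Int ~ Int
  unify Int ~ Int
  unify Int ~ Int
  unify Bool ~ Int
  FAIL: mismatch Bool ~ Int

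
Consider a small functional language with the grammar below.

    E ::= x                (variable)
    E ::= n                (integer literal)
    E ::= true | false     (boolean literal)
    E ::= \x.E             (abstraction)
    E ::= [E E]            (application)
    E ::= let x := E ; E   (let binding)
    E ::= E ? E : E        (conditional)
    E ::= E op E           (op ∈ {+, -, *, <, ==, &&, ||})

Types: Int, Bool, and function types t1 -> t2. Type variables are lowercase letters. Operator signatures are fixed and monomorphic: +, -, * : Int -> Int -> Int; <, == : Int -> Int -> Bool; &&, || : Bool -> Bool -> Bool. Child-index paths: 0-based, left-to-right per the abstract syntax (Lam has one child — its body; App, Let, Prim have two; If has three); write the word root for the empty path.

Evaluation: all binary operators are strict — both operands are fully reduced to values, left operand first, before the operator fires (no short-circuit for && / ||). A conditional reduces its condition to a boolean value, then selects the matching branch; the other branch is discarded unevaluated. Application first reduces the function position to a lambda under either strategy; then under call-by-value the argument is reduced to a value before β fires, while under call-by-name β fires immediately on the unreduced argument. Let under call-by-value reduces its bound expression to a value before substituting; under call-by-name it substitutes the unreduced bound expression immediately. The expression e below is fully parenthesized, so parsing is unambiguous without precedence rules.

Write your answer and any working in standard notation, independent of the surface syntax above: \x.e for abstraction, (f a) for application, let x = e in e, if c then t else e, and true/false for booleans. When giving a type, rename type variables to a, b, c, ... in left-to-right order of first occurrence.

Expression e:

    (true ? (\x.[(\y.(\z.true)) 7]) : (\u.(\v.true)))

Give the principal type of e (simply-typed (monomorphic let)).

Working:
  unify Bool ~ Bool
\z._ : c -> Bool
\y._ : b -> c -> Bool
  unify b -> c -> Bool ~ Int -> d
  unify b ~ Int
  unify c -> Bool ~ d
_ _ : c -> Bool
\x._ : a -> c -> Bool
\v._ : f -> Bool
\u._ : e -> f -> Bool
  unify a -> c -> Bool ~ e -> f -> Bool
  unify a ~ e
  unify c -> Bool ~ f -> Bool
  unify c ~ f
  unify Bool ~ Bool

Answer: a -> b -> Bool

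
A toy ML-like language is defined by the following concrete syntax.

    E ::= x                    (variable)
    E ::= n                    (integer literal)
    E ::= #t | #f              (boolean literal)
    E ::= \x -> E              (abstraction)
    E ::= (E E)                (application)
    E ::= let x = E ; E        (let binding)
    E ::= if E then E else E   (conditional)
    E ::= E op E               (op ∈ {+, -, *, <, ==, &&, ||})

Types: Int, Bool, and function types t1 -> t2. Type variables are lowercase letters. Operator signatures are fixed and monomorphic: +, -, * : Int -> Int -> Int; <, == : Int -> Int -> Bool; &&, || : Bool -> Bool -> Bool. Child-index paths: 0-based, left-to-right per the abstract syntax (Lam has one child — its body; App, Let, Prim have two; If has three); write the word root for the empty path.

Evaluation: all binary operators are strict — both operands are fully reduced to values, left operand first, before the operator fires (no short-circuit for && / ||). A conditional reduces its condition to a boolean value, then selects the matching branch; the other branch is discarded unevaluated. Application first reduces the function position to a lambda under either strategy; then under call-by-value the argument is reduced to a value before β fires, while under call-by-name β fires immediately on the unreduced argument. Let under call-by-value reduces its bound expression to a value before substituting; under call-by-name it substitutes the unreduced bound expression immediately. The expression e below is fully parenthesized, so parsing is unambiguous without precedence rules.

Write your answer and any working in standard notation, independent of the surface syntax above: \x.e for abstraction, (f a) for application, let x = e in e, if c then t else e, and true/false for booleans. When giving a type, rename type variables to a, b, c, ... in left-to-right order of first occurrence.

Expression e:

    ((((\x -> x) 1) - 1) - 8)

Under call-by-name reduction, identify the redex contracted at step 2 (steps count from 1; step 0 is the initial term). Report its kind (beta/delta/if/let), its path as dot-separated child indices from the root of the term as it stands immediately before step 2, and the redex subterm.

Answer: delta at 0 : (1 - 1)

Derivation:
step 0: ((((\x.x) 1) - 1) - 8)
step 1: [beta@0.0] ((1 - 1) - 8)
step 2: [delta@0] (0 - 8)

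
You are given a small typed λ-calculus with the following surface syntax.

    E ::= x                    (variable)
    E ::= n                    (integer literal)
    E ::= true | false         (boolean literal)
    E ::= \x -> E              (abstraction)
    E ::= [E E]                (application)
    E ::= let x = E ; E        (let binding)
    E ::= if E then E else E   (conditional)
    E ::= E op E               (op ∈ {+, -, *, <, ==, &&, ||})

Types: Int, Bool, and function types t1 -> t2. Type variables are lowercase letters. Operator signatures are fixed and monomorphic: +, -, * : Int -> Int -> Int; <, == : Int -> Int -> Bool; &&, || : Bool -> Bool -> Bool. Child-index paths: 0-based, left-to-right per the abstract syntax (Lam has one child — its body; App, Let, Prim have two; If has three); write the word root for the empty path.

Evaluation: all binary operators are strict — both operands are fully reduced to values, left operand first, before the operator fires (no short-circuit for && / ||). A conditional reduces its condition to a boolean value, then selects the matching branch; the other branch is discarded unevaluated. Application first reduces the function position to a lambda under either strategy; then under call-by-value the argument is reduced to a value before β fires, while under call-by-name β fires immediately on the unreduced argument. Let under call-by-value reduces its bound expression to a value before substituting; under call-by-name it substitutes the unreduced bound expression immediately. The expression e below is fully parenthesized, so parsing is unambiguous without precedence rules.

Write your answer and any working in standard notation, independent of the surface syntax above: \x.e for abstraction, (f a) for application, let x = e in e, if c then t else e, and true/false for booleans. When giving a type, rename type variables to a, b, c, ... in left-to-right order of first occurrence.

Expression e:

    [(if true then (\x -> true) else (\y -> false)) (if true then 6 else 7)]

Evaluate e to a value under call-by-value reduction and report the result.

Trace:
step 0: ((if true then (\x.true) else (\y.false)) (if true then 6 else 7))
step 1: [if@0] ((\x.true) (if true then 6 else 7))
step 2: [if@1] ((\x.true) 6)
step 3: [beta@root] true

Answer: true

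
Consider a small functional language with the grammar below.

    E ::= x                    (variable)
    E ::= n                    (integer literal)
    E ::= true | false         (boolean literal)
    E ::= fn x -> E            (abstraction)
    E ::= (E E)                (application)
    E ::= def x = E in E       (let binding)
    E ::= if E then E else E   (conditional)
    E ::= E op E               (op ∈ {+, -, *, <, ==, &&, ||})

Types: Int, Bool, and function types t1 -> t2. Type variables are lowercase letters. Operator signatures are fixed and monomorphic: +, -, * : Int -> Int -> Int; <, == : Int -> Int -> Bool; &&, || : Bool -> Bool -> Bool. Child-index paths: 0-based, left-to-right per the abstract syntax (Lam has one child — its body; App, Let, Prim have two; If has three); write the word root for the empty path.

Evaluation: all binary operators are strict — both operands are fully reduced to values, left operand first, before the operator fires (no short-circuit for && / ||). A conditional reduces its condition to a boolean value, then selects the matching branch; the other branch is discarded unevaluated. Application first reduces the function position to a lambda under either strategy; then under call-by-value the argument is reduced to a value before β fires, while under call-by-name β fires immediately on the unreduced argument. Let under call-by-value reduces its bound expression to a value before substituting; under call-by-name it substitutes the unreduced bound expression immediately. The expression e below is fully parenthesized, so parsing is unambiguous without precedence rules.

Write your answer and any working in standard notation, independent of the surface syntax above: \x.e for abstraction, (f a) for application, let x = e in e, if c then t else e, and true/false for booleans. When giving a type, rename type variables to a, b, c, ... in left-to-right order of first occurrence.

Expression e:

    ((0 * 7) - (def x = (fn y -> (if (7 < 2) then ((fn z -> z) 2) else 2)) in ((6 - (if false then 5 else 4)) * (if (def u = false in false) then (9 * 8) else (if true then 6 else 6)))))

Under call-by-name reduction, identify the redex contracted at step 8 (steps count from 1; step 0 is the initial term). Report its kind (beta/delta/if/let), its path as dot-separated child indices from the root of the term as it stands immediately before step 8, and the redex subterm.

Working:
step 0: ((0 * 7) - (let x = (\y.(if (7 < 2) then ((\z.z) 2) else 2)) in ((6 - (if false then 5 else 4)) * (if (let u = false in false) then (9 * 8) else (if true then 6 else 6)))))
step 1: [delta@0] (0 - (let x = (\y.(if (7 < 2) then ((\z.z) 2) else 2)) in ((6 - (if false then 5 else 4)) * (if (let u = false in false) then (9 * 8) else (if true then 6 else 6)))))
step 2: [let@1] (0 - ((6 - (if false then 5 else 4)) * (if (let u = false in false) then (9 * 8) else (if true then 6 else 6))))
step 3: [if@1.0.1] (0 - ((6 - 4) * (if (let u = false in false) then (9 * 8) else (if true then 6 else 6))))
step 4: [delta@1.0] (0 - (2 * (if (let u = false in false) then (9 * 8) else (if true then 6 else 6))))
step 5: [let@1.1.0] (0 - (2 * (if false then (9 * 8) else (if true then 6 else 6))))
step 6: [if@1.1] (0 - (2 * (if true then 6 else 6)))
step 7: [if@1.1] (0 - (2 * 6))
step 8: [delta@1] (0 - 12)

Answer: delta at 1 : (2 * 6)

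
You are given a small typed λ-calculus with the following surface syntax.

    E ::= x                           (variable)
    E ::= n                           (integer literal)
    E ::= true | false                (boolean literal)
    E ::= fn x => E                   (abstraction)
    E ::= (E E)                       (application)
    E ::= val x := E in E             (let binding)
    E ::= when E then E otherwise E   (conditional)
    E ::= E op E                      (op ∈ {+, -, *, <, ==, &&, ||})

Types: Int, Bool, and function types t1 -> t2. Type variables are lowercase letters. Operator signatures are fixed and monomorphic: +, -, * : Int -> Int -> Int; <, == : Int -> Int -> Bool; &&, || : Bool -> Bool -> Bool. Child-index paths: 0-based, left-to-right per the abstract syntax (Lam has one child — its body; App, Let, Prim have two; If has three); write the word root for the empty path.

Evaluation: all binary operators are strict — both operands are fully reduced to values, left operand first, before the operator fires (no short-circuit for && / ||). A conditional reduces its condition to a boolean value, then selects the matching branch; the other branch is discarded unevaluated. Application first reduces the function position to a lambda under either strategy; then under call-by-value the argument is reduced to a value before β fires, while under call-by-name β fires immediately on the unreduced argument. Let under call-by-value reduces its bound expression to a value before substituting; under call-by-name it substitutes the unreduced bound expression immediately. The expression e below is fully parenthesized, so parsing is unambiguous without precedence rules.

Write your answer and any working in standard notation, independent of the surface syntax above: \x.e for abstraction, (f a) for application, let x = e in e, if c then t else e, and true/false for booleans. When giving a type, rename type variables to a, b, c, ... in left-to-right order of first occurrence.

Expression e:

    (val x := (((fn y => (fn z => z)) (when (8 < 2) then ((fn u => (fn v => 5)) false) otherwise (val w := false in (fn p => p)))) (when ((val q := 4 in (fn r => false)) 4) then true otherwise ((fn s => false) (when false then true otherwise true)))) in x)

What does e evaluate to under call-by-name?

Answer: false

Working:
step 0: (let x = (((\y.(\z.z)) (if (8 < 2) then ((\u.(\v.5)) false) else (let w = false in (\p.p)))) (if ((let q = 4 in (\r.false)) 4) then true else ((\s.false) (if false then true else true)))) in x)
step 1: [let@root] (((\y.(\z.z)) (if (8 < 2) then ((\u.(\v.5)) false) else (let w = false in (\p.p)))) (if ((let q = 4 in (\r.false)) 4) then true else ((\s.false) (if false then true else true))))
step 2: [beta@0] ((\z.z) (if ((let q = 4 in (\r.false)) 4) then true else ((\s.false) (if false then true else true))))
step 3: [beta@root] (if ((let q = 4 in (\r.false)) 4) then true else ((\s.false) (if false then true else true)))
step 4: [let@0.0] (if ((\r.false) 4) then true else ((\s.false) (if false then true else true)))
step 5: [beta@0] (if false then true else ((\s.false) (if false then true else true)))
step 6: [if@root] ((\s.false) (if false then true else true))
step 7: [beta@root] false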